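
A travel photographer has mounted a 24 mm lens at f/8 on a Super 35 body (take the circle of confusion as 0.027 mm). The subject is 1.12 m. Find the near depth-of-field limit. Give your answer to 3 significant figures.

0.794 m

Hyperfocal distance H = f²/(N·c) + f = 24²/(8 × 0.027) + 24 = 576/0.216 + 24 ≈ 2690.7 mm ≈ 2.691 m.
Near limit Dn = s·(H − f)/(H + s − 2f) = 1120 × (2690.7 − 24) / (2690.7 + 1120 − 2 × 24) = 1120 × 2666.7 / 3762.7 ≈ 793.76 mm ≈ 0.794 m.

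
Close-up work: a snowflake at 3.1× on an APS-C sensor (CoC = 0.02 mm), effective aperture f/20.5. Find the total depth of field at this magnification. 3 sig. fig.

0.0853 mm

At magnification m, DoF ≈ 2·N_eff·c/m² = 2 × 20.5 × 0.02 / 3.1² = 0.82 / 9.61 ≈ 0.0853 mm.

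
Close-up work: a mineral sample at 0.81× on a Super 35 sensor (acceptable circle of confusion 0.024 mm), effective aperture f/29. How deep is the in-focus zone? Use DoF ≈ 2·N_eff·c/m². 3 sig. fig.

2.12 mm

At magnification m, DoF ≈ 2·N_eff·c/m² = 2 × 29 × 0.024 / 0.81² = 1.392 / 0.6561 ≈ 2.12 mm.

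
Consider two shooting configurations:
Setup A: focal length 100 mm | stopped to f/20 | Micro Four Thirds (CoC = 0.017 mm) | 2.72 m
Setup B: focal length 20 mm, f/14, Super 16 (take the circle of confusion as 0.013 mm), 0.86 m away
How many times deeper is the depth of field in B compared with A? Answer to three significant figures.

Setup A: H = 100²/(20×0.017) + 100 ≈ 29511.8 mm; DoF = Df − Dn = 2985.99 − 2497.52 ≈ 488.47 mm.
Setup B: H = 20²/(14×0.013) + 20 ≈ 2217.8 mm; DoF = Df − Dn = 1392.04 − 622.20 ≈ 769.84 mm.
Ratio = 769.84 / 488.47 ≈ 1.58.

1.58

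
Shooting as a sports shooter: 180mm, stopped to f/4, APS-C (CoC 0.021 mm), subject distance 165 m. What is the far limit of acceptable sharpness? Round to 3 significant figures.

Hyperfocal distance H = f²/(N·c) + f = 180²/(4 × 0.021) + 180 = 32400/0.084 + 180 ≈ 385894.3 mm ≈ 385.9 m.
Far limit Df = s·(H − f)/(H − s) = 165000 × (385894.3 − 180) / (385894.3 − 165000) = 165000 × 385714.3 / 220894.3 ≈ 288115 mm ≈ 288 m.

288 m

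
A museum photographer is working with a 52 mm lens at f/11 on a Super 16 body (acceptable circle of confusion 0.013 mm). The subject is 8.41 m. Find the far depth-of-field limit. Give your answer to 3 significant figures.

Hyperfocal distance H = f²/(N·c) + f = 52²/(11 × 0.013) + 52 = 2704/0.143 + 52 ≈ 18961.1 mm ≈ 18.96 m.
Far limit Df = s·(H − f)/(H − s) = 8410 × (18961.1 − 52) / (18961.1 − 8410) = 8410 × 18909.1 / 10551.1 ≈ 15072 mm ≈ 15.1 m.

15.1 m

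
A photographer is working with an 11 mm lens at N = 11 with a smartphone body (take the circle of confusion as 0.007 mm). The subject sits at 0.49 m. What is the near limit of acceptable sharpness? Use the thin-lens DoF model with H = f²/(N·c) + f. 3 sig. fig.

Hyperfocal distance H = f²/(N·c) + f = 11²/(11 × 0.007) + 11 = 121/0.077 + 11 ≈ 1582.4 mm ≈ 1.582 m.
Near limit Dn = s·(H − f)/(H + s − 2f) = 490 × (1582.4 − 11) / (1582.4 + 490 − 2 × 11) = 490 × 1571.4 / 2050.4 ≈ 375.53 mm.

376 mm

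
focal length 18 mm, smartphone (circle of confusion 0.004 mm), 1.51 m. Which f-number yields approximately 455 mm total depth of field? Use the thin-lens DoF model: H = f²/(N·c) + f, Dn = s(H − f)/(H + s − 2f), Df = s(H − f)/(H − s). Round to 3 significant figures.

f/8

Write h = H − f = f²/(N·c). The thin-lens limits are Dn = s·h/(h + (s−f)) and Df = s·h/(h − (s−f)), so DoF = Df − Dn = 2·s·(s−f)·h / (h² − (s−f)²).
That is a quadratic in h: DoF·h² − 2·s·(s−f)·h − DoF·(s−f)² = 0 ⇒ h = (s−f)·(s + √(s² + DoF²)) / DoF = 1492 × (1510 + √(1510² + 455²)) / 455 = 1492 × (1510 + 1577.06) / 455 ≈ 10123 mm.
Then N = f²/(c·h) = 18² / (0.004 × 10123) = 324 / 40.491 ≈ 8.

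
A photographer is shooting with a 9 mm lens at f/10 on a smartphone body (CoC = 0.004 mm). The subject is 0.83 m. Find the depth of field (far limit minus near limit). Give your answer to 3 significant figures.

Hyperfocal distance H = f²/(N·c) + f = 9²/(10 × 0.004) + 9 = 81/0.04 + 9 ≈ 2034.0 mm ≈ 2.034 m.
Near limit Dn = s·(H − f)/(H + s − 2f) = 830 × (2034.0 − 9) / (2034.0 + 830 − 2 × 9) = 830 × 2025.0 / 2846.0 ≈ 590.57 mm.
Far limit Df = s·(H − f)/(H − s) = 830 × (2034.0 − 9) / (2034.0 − 830) = 830 × 2025.0 / 1204.0 ≈ 1395.97 mm.
Depth of field = Df − Dn = 1395.97 − 590.57 ≈ 805.40 mm ≈ 0.805 m.

0.805 m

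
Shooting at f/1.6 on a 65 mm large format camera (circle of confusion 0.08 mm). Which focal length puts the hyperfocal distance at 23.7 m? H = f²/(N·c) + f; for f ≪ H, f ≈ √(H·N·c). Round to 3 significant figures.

55.0 mm

From H = f²/(N·c) + f, with f ≪ H: f ≈ √(H·N·c) = √(23700 × 1.6 × 0.08) = √3033.6 ≈ 55.08 mm.
Exact: f² + N·c·f − N·c·H = 0 ⇒ f = (−N·c + √((N·c)² + 4·N·c·H))/2 = (−0.128 + √12134)/2 ≈ 55.014 mm ≈ 55.0 mm.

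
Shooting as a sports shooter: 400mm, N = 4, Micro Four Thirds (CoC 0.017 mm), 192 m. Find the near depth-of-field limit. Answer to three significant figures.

178 m

Hyperfocal distance H = f²/(N·c) + f = 400²/(4 × 0.017) + 400 = 160000/0.068 + 400 ≈ 2353341.2 mm ≈ 2353 m.
Near limit Dn = s·(H − f)/(H + s − 2f) = 192000 × (2353341.2 − 400) / (2353341.2 + 192000 − 2 × 400) = 192000 × 2352941.2 / 2544541.2 ≈ 177543 mm ≈ 178 m.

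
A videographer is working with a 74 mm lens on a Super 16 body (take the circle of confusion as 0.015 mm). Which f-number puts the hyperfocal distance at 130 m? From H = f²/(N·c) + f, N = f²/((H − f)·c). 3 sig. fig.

f/2.81

Rearrange H = f²/(N·c) + f for N: N = f² / ((H − f)·c).
N = 74² / ((130000 − 74) × 0.015) = 5476 / 1949 ≈ 2.81.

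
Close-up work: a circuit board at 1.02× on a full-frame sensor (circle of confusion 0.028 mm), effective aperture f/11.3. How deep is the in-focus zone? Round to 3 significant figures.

At magnification m, DoF ≈ 2·N_eff·c/m² = 2 × 11.3 × 0.028 / 1.02² = 0.6328 / 1.04 ≈ 0.608 mm.

0.608 mm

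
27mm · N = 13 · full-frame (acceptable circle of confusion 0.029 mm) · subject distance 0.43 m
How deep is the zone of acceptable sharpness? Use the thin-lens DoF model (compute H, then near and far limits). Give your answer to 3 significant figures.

Hyperfocal distance H = f²/(N·c) + f = 27²/(13 × 0.029) + 27 = 729/0.377 + 27 ≈ 1960.7 mm ≈ 1.961 m.
Near limit Dn = s·(H − f)/(H + s − 2f) = 430 × (1960.7 − 27) / (1960.7 + 430 − 2 × 27) = 430 × 1933.7 / 2336.7 ≈ 355.84 mm.
Far limit Df = s·(H − f)/(H − s) = 430 × (1960.7 − 27) / (1960.7 − 430) = 430 × 1933.7 / 1530.7 ≈ 543.21 mm.
Depth of field = Df − Dn = 543.21 − 355.84 ≈ 187.37 mm.

187 mm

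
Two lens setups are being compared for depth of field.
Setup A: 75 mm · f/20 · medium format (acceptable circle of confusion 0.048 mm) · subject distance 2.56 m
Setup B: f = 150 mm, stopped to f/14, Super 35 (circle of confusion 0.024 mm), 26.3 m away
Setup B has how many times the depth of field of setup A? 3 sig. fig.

Setup A: H = 75²/(20×0.048) + 75 ≈ 5934.4 mm; DoF = Df − Dn = 4445.3 − 1797.6 ≈ 2647.7 mm.
Setup B: H = 150²/(14×0.024) + 150 ≈ 67114.3 mm; DoF = Df − Dn = 43151 − 18914 ≈ 24237 mm.
Ratio = 24237 / 2647.7 ≈ 9.15.

9.15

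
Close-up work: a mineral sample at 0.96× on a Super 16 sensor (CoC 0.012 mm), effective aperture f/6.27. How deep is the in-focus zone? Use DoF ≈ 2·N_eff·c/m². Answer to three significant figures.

0.163 mm

At magnification m, DoF ≈ 2·N_eff·c/m² = 2 × 6.27 × 0.012 / 0.96² = 0.1505 / 0.9216 ≈ 0.163 mm.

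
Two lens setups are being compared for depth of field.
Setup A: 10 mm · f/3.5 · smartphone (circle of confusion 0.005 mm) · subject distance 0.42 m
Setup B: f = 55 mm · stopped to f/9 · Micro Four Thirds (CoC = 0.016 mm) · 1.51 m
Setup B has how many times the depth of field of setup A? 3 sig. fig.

3.47

Setup A: H = 10²/(3.5×0.005) + 10 ≈ 5724.3 mm; DoF = Df − Dn = 452.464 − 391.882 ≈ 60.582 mm.
Setup B: H = 55²/(9×0.016) + 55 ≈ 21061.9 mm; DoF = Df − Dn = 1622.37 − 1412.19 ≈ 210.18 mm.
Ratio = 210.18 / 60.582 ≈ 3.47.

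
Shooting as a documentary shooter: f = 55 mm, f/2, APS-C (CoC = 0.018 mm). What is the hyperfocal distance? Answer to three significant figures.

84.1 m

Hyperfocal distance H = f²/(N·c) + f = 55²/(2 × 0.018) + 55 = 3025/0.036 + 55 ≈ 84082.8 mm ≈ 84.1 m.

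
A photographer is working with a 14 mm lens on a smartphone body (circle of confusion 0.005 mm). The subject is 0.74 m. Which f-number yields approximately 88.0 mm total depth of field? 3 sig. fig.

Write h = H − f = f²/(N·c). The thin-lens limits are Dn = s·h/(h + (s−f)) and Df = s·h/(h − (s−f)), so DoF = Df − Dn = 2·s·(s−f)·h / (h² − (s−f)²).
That is a quadratic in h: DoF·h² − 2·s·(s−f)·h − DoF·(s−f)² = 0 ⇒ h = (s−f)·(s + √(s² + DoF²)) / DoF = 726 × (740 + √(740² + 88²)) / 88 = 726 × (740 + 745.214) / 88 ≈ 12253 mm.
Then N = f²/(c·h) = 14² / (0.005 × 12253) = 196 / 61.265 ≈ 3.20.

f/3.20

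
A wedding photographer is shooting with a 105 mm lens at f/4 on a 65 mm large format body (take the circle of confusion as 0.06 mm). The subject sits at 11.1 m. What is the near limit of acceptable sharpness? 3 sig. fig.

Hyperfocal distance H = f²/(N·c) + f = 105²/(4 × 0.06) + 105 = 11025/0.24 + 105 ≈ 46042.5 mm ≈ 46.04 m.
Near limit Dn = s·(H − f)/(H + s − 2f) = 11100 × (46042.5 − 105) / (46042.5 + 11100 − 2 × 105) = 11100 × 45937.5 / 56932.5 ≈ 8956.3 mm ≈ 8.96 m.

8.96 m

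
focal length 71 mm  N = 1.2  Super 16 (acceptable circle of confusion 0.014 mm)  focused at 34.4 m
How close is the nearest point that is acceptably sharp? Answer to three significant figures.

Hyperfocal distance H = f²/(N·c) + f = 71²/(1.2 × 0.014) + 71 = 5041/0.0168 + 71 ≈ 300130.5 mm ≈ 300.1 m.
Near limit Dn = s·(H − f)/(H + s − 2f) = 34400 × (300130.5 − 71) / (300130.5 + 34400 − 2 × 71) = 34400 × 300059.5 / 334388.5 ≈ 30868 mm ≈ 30.9 m.

30.9 m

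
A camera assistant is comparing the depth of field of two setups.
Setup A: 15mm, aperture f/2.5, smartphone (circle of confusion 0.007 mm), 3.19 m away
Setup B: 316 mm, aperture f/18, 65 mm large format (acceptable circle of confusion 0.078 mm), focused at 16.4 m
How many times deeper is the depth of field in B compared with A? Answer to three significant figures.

Setup A: H = 15²/(2.5×0.007) + 15 ≈ 12872.1 mm; DoF = Df − Dn = 4236.1 − 2558.3 ≈ 1677.8 mm.
Setup B: H = 316²/(18×0.078) + 316 ≈ 71438.5 mm; DoF = Df − Dn = 21192.6 − 13375.3 ≈ 7817.3 mm.
Ratio = 7817.3 / 1677.8 ≈ 4.66.

4.66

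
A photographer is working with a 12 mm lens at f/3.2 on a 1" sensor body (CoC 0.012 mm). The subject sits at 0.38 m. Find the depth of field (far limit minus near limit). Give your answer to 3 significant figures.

75.3 mm

Hyperfocal distance H = f²/(N·c) + f = 12²/(3.2 × 0.012) + 12 = 144/0.0384 + 12 ≈ 3762.0 mm ≈ 3.762 m.
Near limit Dn = s·(H − f)/(H + s − 2f) = 380 × (3762.0 − 12) / (3762.0 + 380 − 2 × 12) = 380 × 3750.0 / 4118.0 ≈ 346.042 mm.
Far limit Df = s·(H − f)/(H − s) = 380 × (3762.0 − 12) / (3762.0 − 380) = 380 × 3750.0 / 3382.0 ≈ 421.348 mm.
Depth of field = Df − Dn = 421.348 − 346.042 ≈ 75.306 mm.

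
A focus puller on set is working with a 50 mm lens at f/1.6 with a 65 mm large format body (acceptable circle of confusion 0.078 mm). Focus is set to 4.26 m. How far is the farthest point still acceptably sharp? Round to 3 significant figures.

Hyperfocal distance H = f²/(N·c) + f = 50²/(1.6 × 0.078) + 50 = 2500/0.1248 + 50 ≈ 20082.1 mm ≈ 20.08 m.
Far limit Df = s·(H − f)/(H − s) = 4260 × (20082.1 − 50) / (20082.1 − 4260) = 4260 × 20032.1 / 15822.1 ≈ 5393.5 mm ≈ 5.39 m.

5.39 m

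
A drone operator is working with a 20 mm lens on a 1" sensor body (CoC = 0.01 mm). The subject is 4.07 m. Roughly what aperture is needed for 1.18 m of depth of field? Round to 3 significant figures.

Write h = H − f = f²/(N·c). The thin-lens limits are Dn = s·h/(h + (s−f)) and Df = s·h/(h − (s−f)), so DoF = Df − Dn = 2·s·(s−f)·h / (h² − (s−f)²).
That is a quadratic in h: DoF·h² − 2·s·(s−f)·h − DoF·(s−f)² = 0 ⇒ h = (s−f)·(s + √(s² + DoF²)) / DoF = 4050 × (4070 + √(4070² + 1180²)) / 1180 = 4050 × (4070 + 4237.61) / 1180 ≈ 28513 mm.
Then N = f²/(c·h) = 20² / (0.01 × 28513) = 400 / 285.13 ≈ 1.40.

f/1.40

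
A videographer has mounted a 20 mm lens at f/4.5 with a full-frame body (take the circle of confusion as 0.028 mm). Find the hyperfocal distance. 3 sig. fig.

3.19 m

Hyperfocal distance H = f²/(N·c) + f = 20²/(4.5 × 0.028) + 20 = 400/0.126 + 20 ≈ 3194.6 mm ≈ 3.19 m.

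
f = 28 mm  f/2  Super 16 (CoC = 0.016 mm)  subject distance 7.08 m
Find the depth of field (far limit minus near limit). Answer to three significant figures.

Hyperfocal distance H = f²/(N·c) + f = 28²/(2 × 0.016) + 28 = 784/0.032 + 28 ≈ 24528.0 mm ≈ 24.53 m.
Near limit Dn = s·(H − f)/(H + s − 2f) = 7080 × (24528.0 − 28) / (24528.0 + 7080 − 2 × 28) = 7080 × 24500.0 / 31552.0 ≈ 5497.6 mm.
Far limit Df = s·(H − f)/(H − s) = 7080 × (24528.0 − 28) / (24528.0 − 7080) = 7080 × 24500.0 / 17448.0 ≈ 9941.5 mm.
Depth of field = Df − Dn = 9941.5 − 5497.6 ≈ 4443.9 mm ≈ 4.44 m.

4.44 m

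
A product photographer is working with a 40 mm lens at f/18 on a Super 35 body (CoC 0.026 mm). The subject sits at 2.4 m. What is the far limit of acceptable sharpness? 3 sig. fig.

Hyperfocal distance H = f²/(N·c) + f = 40²/(18 × 0.026) + 40 = 1600/0.468 + 40 ≈ 3458.8 mm ≈ 3.459 m.
Far limit Df = s·(H − f)/(H − s) = 2400 × (3458.8 − 40) / (3458.8 − 2400) = 2400 × 3418.8 / 1058.8 ≈ 7749.4 mm ≈ 7.75 m.

7.75 m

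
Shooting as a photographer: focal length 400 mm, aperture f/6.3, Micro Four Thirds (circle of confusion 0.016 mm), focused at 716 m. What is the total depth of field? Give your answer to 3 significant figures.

Hyperfocal distance H = f²/(N·c) + f = 400²/(6.3 × 0.016) + 400 = 160000/0.1008 + 400 ≈ 1587701.6 mm ≈ 1588 m.
Near limit Dn = s·(H − f)/(H + s − 2f) = 716000 × (1587701.6 − 400) / (1587701.6 + 716000 − 2 × 400) = 716000 × 1587301.6 / 2302901.6 ≈ 493511 mm.
Far limit Df = s·(H − f)/(H − s) = 716000 × (1587701.6 − 400) / (1587701.6 − 716000) = 716000 × 1587301.6 / 871701.6 ≈ 1303781 mm.
Depth of field = Df − Dn = 1303781 − 493511 ≈ 810270 mm ≈ 810 m.

810 m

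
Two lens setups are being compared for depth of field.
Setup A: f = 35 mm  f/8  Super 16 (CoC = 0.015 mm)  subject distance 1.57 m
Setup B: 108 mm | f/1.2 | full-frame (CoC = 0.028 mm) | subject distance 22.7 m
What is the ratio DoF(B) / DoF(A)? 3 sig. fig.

Setup A: H = 35²/(8×0.015) + 35 ≈ 10243.3 mm; DoF = Df − Dn = 1847.86 − 1364.78 ≈ 483.08 mm.
Setup B: H = 108²/(1.2×0.028) + 108 ≈ 347250.9 mm; DoF = Df − Dn = 24280.1 − 21313.0 ≈ 2967.1 mm.
Ratio = 2967.1 / 483.08 ≈ 6.14.

6.14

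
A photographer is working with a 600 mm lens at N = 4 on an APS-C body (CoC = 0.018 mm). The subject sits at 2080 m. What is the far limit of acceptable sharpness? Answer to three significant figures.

Hyperfocal distance H = f²/(N·c) + f = 600²/(4 × 0.018) + 600 = 360000/0.072 + 600 ≈ 5000600.0 mm ≈ 5001 m.
Far limit Df = s·(H − f)/(H − s) = 2080000 × (5000600.0 − 600) / (5000600.0 − 2080000) = 2080000 × 5000000.0 / 2920600.0 ≈ 3560912 mm ≈ 3560 m.

3560 m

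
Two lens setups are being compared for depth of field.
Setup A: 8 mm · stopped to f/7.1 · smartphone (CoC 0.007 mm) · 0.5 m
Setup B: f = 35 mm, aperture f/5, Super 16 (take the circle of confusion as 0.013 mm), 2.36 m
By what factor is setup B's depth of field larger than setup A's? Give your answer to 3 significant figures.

1.32

Setup A: H = 8²/(7.1×0.007) + 8 ≈ 1295.7 mm; DoF = Df − Dn = 809.15 − 361.78 ≈ 447.37 mm.
Setup B: H = 35²/(5×0.013) + 35 ≈ 18881.2 mm; DoF = Df − Dn = 2692.12 − 2100.83 ≈ 591.29 mm.
Ratio = 591.29 / 447.37 ≈ 1.32.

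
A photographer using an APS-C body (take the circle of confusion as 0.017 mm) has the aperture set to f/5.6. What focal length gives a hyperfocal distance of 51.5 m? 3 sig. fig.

From H = f²/(N·c) + f, with f ≪ H: f ≈ √(H·N·c) = √(51500 × 5.6 × 0.017) = √4902.8 ≈ 70.02 mm.
The +f correction barely moves this — solving exactly, f² + N·c·f − N·c·H = 0 ⇒ f = (−N·c + √((N·c)² + 4·N·c·H))/2 = (−0.0952 + √19611)/2 ≈ 69.972 mm, so f ≈ 70.0 mm.

70.0 mm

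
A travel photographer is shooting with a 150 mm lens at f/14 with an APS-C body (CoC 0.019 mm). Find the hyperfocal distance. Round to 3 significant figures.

Hyperfocal distance H = f²/(N·c) + f = 150²/(14 × 0.019) + 150 = 22500/0.266 + 150 ≈ 84736.5 mm ≈ 84.7 m.

84.7 m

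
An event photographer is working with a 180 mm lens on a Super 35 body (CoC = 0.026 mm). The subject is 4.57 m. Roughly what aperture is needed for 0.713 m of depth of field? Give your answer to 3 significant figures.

Write h = H − f = f²/(N·c). The thin-lens limits are Dn = s·h/(h + (s−f)) and Df = s·h/(h − (s−f)), so DoF = Df − Dn = 2·s·(s−f)·h / (h² − (s−f)²).
That is a quadratic in h: DoF·h² − 2·s·(s−f)·h − DoF·(s−f)² = 0 ⇒ h = (s−f)·(s + √(s² + DoF²)) / DoF = 4390 × (4570 + √(4570² + 713²)) / 713 = 4390 × (4570 + 4625.29) / 713 ≈ 56616 mm.
Then N = f²/(c·h) = 180² / (0.026 × 56616) = 32400 / 1472.0 ≈ 22.

f/22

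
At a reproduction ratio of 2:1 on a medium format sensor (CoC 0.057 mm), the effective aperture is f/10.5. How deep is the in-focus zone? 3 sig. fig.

At magnification m, DoF ≈ 2·N_eff·c/m² = 2 × 10.5 × 0.057 / 2² = 1.197 / 4 ≈ 0.299 mm.

0.299 mm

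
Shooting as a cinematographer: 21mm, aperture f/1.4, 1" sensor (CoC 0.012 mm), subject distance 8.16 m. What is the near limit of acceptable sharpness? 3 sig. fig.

6.23 m

Hyperfocal distance H = f²/(N·c) + f = 21²/(1.4 × 0.012) + 21 = 441/0.0168 + 21 ≈ 26271.0 mm ≈ 26.27 m.
Near limit Dn = s·(H − f)/(H + s − 2f) = 8160 × (26271.0 − 21) / (26271.0 + 8160 − 2 × 21) = 8160 × 26250.0 / 34389.0 ≈ 6228.7 mm ≈ 6.23 m.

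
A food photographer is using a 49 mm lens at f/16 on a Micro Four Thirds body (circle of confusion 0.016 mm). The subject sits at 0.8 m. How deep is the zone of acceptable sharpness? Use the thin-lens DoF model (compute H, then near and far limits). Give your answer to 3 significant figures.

129 mm

Hyperfocal distance H = f²/(N·c) + f = 49²/(16 × 0.016) + 49 = 2401/0.256 + 49 ≈ 9427.9 mm ≈ 9.428 m.
Near limit Dn = s·(H − f)/(H + s − 2f) = 800 × (9427.9 − 49) / (9427.9 + 800 − 2 × 49) = 800 × 9378.9 / 10129.9 ≈ 740.69 mm.
Far limit Df = s·(H − f)/(H − s) = 800 × (9427.9 − 49) / (9427.9 − 800) = 800 × 9378.9 / 8627.9 ≈ 869.63 mm.
Depth of field = Df − Dn = 869.63 − 740.69 ≈ 128.94 mm.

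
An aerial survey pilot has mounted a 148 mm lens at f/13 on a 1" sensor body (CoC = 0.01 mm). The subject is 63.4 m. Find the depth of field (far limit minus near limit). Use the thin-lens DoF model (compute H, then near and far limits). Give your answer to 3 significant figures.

55.4 m

Hyperfocal distance H = f²/(N·c) + f = 148²/(13 × 0.01) + 148 = 21904/0.13 + 148 ≈ 168640.3 mm ≈ 168.6 m.
Near limit Dn = s·(H − f)/(H + s − 2f) = 63400 × (168640.3 − 148) / (168640.3 + 63400 − 2 × 148) = 63400 × 168492.3 / 231744.3 ≈ 46096 mm.
Far limit Df = s·(H − f)/(H − s) = 63400 × (168640.3 − 148) / (168640.3 − 63400) = 63400 × 168492.3 / 105240.3 ≈ 101505 mm.
Depth of field = Df − Dn = 101505 − 46096 ≈ 55409 mm ≈ 55.4 m.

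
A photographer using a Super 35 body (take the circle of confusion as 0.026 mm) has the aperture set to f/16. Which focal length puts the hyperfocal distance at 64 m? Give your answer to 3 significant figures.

163 mm

From H = f²/(N·c) + f, with f ≪ H: f ≈ √(H·N·c) = √(64000 × 16 × 0.026) = √26624 ≈ 163.2 mm.
The +f correction barely moves this — solving exactly, f² + N·c·f − N·c·H = 0 ⇒ f = (−N·c + √((N·c)² + 4·N·c·H))/2 = (−0.416 + √106496)/2 ≈ 162.96 mm, so f ≈ 163 mm.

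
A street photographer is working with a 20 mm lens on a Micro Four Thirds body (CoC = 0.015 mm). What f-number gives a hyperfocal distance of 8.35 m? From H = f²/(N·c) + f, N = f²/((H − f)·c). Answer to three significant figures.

Rearrange H = f²/(N·c) + f for N: N = f² / ((H − f)·c).
N = 20² / ((8350 − 20) × 0.015) = 400 / 124.9 ≈ 3.20.

f/3.20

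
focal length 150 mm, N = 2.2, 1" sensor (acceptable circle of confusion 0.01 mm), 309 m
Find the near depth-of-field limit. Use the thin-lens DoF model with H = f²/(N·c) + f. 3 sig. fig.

Hyperfocal distance H = f²/(N·c) + f = 150²/(2.2 × 0.01) + 150 = 22500/0.022 + 150 ≈ 1022877.3 mm ≈ 1023 m.
Near limit Dn = s·(H − f)/(H + s − 2f) = 309000 × (1022877.3 − 150) / (1022877.3 + 309000 − 2 × 150) = 309000 × 1022727.3 / 1331577.3 ≈ 237330 mm ≈ 237 m.

237 m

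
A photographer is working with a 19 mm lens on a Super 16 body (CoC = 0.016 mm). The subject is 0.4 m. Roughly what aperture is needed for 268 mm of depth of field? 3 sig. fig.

Write h = H − f = f²/(N·c). The thin-lens limits are Dn = s·h/(h + (s−f)) and Df = s·h/(h − (s−f)), so DoF = Df − Dn = 2·s·(s−f)·h / (h² − (s−f)²).
That is a quadratic in h: DoF·h² − 2·s·(s−f)·h − DoF·(s−f)² = 0 ⇒ h = (s−f)·(s + √(s² + DoF²)) / DoF = 381 × (400 + √(400² + 268²)) / 268 = 381 × (400 + 481.481) / 268 ≈ 1253.2 mm.
Then N = f²/(c·h) = 19² / (0.016 × 1253.2) = 361 / 20.050 ≈ 18.

f/18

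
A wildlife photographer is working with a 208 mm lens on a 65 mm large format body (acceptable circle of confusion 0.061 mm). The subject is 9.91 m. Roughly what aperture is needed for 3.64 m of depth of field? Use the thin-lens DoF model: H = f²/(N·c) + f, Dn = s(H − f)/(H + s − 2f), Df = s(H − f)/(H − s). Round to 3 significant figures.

Write h = H − f = f²/(N·c). The thin-lens limits are Dn = s·h/(h + (s−f)) and Df = s·h/(h − (s−f)), so DoF = Df − Dn = 2·s·(s−f)·h / (h² − (s−f)²).
That is a quadratic in h: DoF·h² − 2·s·(s−f)·h − DoF·(s−f)² = 0 ⇒ h = (s−f)·(s + √(s² + DoF²)) / DoF = 9702 × (9910 + √(9910² + 3640²)) / 3640 = 9702 × (9910 + 10557.4) / 3640 ≈ 54553 mm.
Then N = f²/(c·h) = 208² / (0.061 × 54553) = 43264 / 3327.8 ≈ 13.

f/13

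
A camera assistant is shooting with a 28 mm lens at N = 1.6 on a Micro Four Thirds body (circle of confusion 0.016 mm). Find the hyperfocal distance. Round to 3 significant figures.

30.7 m

Hyperfocal distance H = f²/(N·c) + f = 28²/(1.6 × 0.016) + 28 = 784/0.0256 + 28 ≈ 30653.0 mm ≈ 30.7 m.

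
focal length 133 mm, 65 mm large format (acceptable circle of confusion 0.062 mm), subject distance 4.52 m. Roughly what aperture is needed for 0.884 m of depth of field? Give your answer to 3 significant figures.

Write h = H − f = f²/(N·c). The thin-lens limits are Dn = s·h/(h + (s−f)) and Df = s·h/(h − (s−f)), so DoF = Df − Dn = 2·s·(s−f)·h / (h² − (s−f)²).
That is a quadratic in h: DoF·h² − 2·s·(s−f)·h − DoF·(s−f)² = 0 ⇒ h = (s−f)·(s + √(s² + DoF²)) / DoF = 4387 × (4520 + √(4520² + 884²)) / 884 = 4387 × (4520 + 4605.63) / 884 ≈ 45288 mm.
Then N = f²/(c·h) = 133² / (0.062 × 45288) = 17689 / 2807.8 ≈ 6.30.

f/6.30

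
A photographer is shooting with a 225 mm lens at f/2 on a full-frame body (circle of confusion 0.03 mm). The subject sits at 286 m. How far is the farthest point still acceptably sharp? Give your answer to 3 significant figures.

432 m

Hyperfocal distance H = f²/(N·c) + f = 225²/(2 × 0.03) + 225 = 50625/0.06 + 225 ≈ 843975.0 mm ≈ 844.0 m.
Far limit Df = s·(H − f)/(H − s) = 286000 × (843975.0 − 225) / (843975.0 − 286000) = 286000 × 843750.0 / 557975.0 ≈ 432479 mm ≈ 432 m.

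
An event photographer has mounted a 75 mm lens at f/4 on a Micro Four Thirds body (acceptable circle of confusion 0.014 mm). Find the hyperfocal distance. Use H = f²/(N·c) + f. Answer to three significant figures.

101 m

Hyperfocal distance H = f²/(N·c) + f = 75²/(4 × 0.014) + 75 = 5625/0.056 + 75 ≈ 100521.4 mm ≈ 101 m.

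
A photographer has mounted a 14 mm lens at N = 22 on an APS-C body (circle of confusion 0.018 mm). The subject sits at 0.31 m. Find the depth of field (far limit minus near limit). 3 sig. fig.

0.577 m

Hyperfocal distance H = f²/(N·c) + f = 14²/(22 × 0.018) + 14 = 196/0.396 + 14 ≈ 508.9 mm ≈ 0.509 m.
Near limit Dn = s·(H − f)/(H + s − 2f) = 310 × (508.9 − 14) / (508.9 + 310 − 2 × 14) = 310 × 494.9 / 790.9 ≈ 193.99 mm.
Far limit Df = s·(H − f)/(H − s) = 310 × (508.9 − 14) / (508.9 − 310) = 310 × 494.9 / 198.9 ≈ 771.22 mm.
Depth of field = Df − Dn = 771.22 − 193.99 ≈ 577.23 mm ≈ 0.577 m.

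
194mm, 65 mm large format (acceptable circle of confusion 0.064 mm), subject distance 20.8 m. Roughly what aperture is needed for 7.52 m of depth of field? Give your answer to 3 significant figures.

Write h = H − f = f²/(N·c). The thin-lens limits are Dn = s·h/(h + (s−f)) and Df = s·h/(h − (s−f)), so DoF = Df − Dn = 2·s·(s−f)·h / (h² − (s−f)²).
That is a quadratic in h: DoF·h² − 2·s·(s−f)·h − DoF·(s−f)² = 0 ⇒ h = (s−f)·(s + √(s² + DoF²)) / DoF = 20606 × (20800 + √(20800² + 7520²)) / 7520 = 20606 × (20800 + 22117.6) / 7520 ≈ 117601 mm.
Then N = f²/(c·h) = 194² / (0.064 × 117601) = 37636 / 7526.5 ≈ 5.

f/5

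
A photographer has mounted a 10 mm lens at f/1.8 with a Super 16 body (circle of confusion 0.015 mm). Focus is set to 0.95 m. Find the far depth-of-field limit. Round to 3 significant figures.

Hyperfocal distance H = f²/(N·c) + f = 10²/(1.8 × 0.015) + 10 = 100/0.027 + 10 ≈ 3713.7 mm ≈ 3.714 m.
Far limit Df = s·(H − f)/(H − s) = 950 × (3713.7 − 10) / (3713.7 − 950) = 950 × 3703.7 / 2763.7 ≈ 1273.1 mm ≈ 1.27 m.

1.27 m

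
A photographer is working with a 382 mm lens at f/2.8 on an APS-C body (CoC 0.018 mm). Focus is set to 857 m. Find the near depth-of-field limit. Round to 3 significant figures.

Hyperfocal distance H = f²/(N·c) + f = 382²/(2.8 × 0.018) + 382 = 145924/0.0504 + 382 ≈ 2895699.5 mm ≈ 2896 m.
Near limit Dn = s·(H − f)/(H + s − 2f) = 857000 × (2895699.5 − 382) / (2895699.5 + 857000 − 2 × 382) = 857000 × 2895317.5 / 3751935.5 ≈ 661335 mm ≈ 661 m.

661 m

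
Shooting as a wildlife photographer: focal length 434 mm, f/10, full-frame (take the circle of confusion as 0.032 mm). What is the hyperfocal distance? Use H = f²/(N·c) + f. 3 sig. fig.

Hyperfocal distance H = f²/(N·c) + f = 434²/(10 × 0.032) + 434 = 188356/0.32 + 434 ≈ 589046.5 mm ≈ 589 m.

589 m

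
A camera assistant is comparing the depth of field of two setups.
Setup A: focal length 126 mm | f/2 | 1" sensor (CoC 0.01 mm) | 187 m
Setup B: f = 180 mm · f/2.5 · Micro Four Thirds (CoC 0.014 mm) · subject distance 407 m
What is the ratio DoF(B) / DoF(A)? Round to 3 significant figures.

4.76

Setup A: H = 126²/(2×0.01) + 126 ≈ 793926.0 mm; DoF = Df − Dn = 244578 − 151366 ≈ 93212 mm.
Setup B: H = 180²/(2.5×0.014) + 180 ≈ 925894.3 mm; DoF = Df − Dn = 726093 − 282744 ≈ 443349 mm.
Ratio = 443349 / 93212 ≈ 4.76.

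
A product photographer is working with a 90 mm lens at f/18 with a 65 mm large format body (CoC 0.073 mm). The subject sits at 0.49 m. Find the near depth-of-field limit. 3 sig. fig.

460 mm

Hyperfocal distance H = f²/(N·c) + f = 90²/(18 × 0.073) + 90 = 8100/1.314 + 90 ≈ 6254.4 mm ≈ 6.254 m.
Near limit Dn = s·(H − f)/(H + s − 2f) = 490 × (6254.4 − 90) / (6254.4 + 490 − 2 × 90) = 490 × 6164.4 / 6564.4 ≈ 460.14 mm.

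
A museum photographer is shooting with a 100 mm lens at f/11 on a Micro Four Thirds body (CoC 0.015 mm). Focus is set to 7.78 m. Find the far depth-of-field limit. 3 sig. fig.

Hyperfocal distance H = f²/(N·c) + f = 100²/(11 × 0.015) + 100 = 10000/0.165 + 100 ≈ 60706.1 mm ≈ 60.71 m.
Far limit Df = s·(H − f)/(H − s) = 7780 × (60706.1 − 100) / (60706.1 − 7780) = 7780 × 60606.1 / 52926.1 ≈ 8908.9 mm ≈ 8.91 m.

8.91 m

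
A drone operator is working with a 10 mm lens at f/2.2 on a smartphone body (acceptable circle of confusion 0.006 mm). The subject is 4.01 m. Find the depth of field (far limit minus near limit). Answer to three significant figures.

5.87 m

Hyperfocal distance H = f²/(N·c) + f = 10²/(2.2 × 0.006) + 10 = 100/0.0132 + 10 ≈ 7585.8 mm ≈ 7.586 m.
Near limit Dn = s·(H − f)/(H + s − 2f) = 4010 × (7585.8 − 10) / (7585.8 + 4010 − 2 × 10) = 4010 × 7575.8 / 11575.8 ≈ 2624.3 mm.
Far limit Df = s·(H − f)/(H − s) = 4010 × (7585.8 − 10) / (7585.8 − 4010) = 4010 × 7575.8 / 3575.8 ≈ 8495.8 mm.
Depth of field = Df − Dn = 8495.8 − 2624.3 ≈ 5871.5 mm ≈ 5.87 m.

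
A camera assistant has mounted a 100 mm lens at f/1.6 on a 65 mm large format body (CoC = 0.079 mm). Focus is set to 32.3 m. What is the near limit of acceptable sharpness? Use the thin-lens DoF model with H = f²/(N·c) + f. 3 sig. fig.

23.0 m

Hyperfocal distance H = f²/(N·c) + f = 100²/(1.6 × 0.079) + 100 = 10000/0.1264 + 100 ≈ 79213.9 mm ≈ 79.21 m.
Near limit Dn = s·(H − f)/(H + s − 2f) = 32300 × (79213.9 − 100) / (79213.9 + 32300 − 2 × 100) = 32300 × 79113.9 / 111313.9 ≈ 22957 mm ≈ 23.0 m.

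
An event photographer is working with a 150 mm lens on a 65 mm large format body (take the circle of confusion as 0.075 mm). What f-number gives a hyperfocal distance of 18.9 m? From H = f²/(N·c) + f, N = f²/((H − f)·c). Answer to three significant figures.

Rearrange H = f²/(N·c) + f for N: N = f² / ((H − f)·c).
N = 150² / ((18900 − 150) × 0.075) = 22500 / 1406 ≈ 16.

f/16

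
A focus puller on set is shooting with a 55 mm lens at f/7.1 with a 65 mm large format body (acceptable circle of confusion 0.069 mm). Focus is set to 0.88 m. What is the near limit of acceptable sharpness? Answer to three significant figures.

Hyperfocal distance H = f²/(N·c) + f = 55²/(7.1 × 0.069) + 55 = 3025/0.4899 + 55 ≈ 6229.7 mm ≈ 6.230 m.
Near limit Dn = s·(H − f)/(H + s − 2f) = 880 × (6229.7 − 55) / (6229.7 + 880 − 2 × 55) = 880 × 6174.7 / 6999.7 ≈ 776.28 mm ≈ 0.776 m.

0.776 m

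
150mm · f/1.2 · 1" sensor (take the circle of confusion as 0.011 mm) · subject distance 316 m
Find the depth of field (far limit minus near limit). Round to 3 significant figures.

121 m

Hyperfocal distance H = f²/(N·c) + f = 150²/(1.2 × 0.011) + 150 = 22500/0.0132 + 150 ≈ 1704695.5 mm ≈ 1705 m.
Near limit Dn = s·(H − f)/(H + s − 2f) = 316000 × (1704695.5 − 150) / (1704695.5 + 316000 − 2 × 150) = 316000 × 1704545.5 / 2020395.5 ≈ 266599 mm.
Far limit Df = s·(H − f)/(H − s) = 316000 × (1704695.5 − 150) / (1704695.5 − 316000) = 316000 × 1704545.5 / 1388695.5 ≈ 387872 mm.
Depth of field = Df − Dn = 387872 − 266599 ≈ 121273 mm ≈ 121 m.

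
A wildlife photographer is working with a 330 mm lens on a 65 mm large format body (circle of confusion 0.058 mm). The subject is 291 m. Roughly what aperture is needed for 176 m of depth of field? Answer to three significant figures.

f/1.80

Write h = H − f = f²/(N·c). The thin-lens limits are Dn = s·h/(h + (s−f)) and Df = s·h/(h − (s−f)), so DoF = Df − Dn = 2·s·(s−f)·h / (h² − (s−f)²).
That is a quadratic in h: DoF·h² − 2·s·(s−f)·h − DoF·(s−f)² = 0 ⇒ h = (s−f)·(s + √(s² + DoF²)) / DoF = 290670 × (291000 + √(291000² + 176000²)) / 176000 = 290670 × (291000 + 340084) / 176000 ≈ 1042256 mm.
Then N = f²/(c·h) = 330² / (0.058 × 1042256) = 108900 / 60451 ≈ 1.80.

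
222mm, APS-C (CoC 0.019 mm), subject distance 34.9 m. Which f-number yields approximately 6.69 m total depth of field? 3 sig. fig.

f/7.10

Write h = H − f = f²/(N·c). The thin-lens limits are Dn = s·h/(h + (s−f)) and Df = s·h/(h − (s−f)), so DoF = Df − Dn = 2·s·(s−f)·h / (h² − (s−f)²).
That is a quadratic in h: DoF·h² − 2·s·(s−f)·h − DoF·(s−f)² = 0 ⇒ h = (s−f)·(s + √(s² + DoF²)) / DoF = 34678 × (34900 + √(34900² + 6690²)) / 6690 = 34678 × (34900 + 35535.4) / 6690 ≈ 365106 mm.
Then N = f²/(c·h) = 222² / (0.019 × 365106) = 49284 / 6937.0 ≈ 7.10.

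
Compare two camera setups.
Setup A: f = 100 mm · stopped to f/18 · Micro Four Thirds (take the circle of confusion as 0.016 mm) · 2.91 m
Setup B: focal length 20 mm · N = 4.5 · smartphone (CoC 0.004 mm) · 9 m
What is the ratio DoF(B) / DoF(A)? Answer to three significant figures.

Setup A: H = 100²/(18×0.016) + 100 ≈ 34822.2 mm; DoF = Df − Dn = 3166.24 − 2692.13 ≈ 474.11 mm.
Setup B: H = 20²/(4.5×0.004) + 20 ≈ 22242.2 mm; DoF = Df − Dn = 15103.2 − 6409.8 ≈ 8693.4 mm.
Ratio = 8693.4 / 474.11 ≈ 18.3.

18.3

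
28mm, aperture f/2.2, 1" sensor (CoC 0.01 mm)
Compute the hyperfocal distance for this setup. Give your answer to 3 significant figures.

35.7 m

Hyperfocal distance H = f²/(N·c) + f = 28²/(2.2 × 0.01) + 28 = 784/0.022 + 28 ≈ 35664.4 mm ≈ 35.7 m.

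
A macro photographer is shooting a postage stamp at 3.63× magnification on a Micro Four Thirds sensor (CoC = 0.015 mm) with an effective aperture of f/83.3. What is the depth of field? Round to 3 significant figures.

At magnification m, DoF ≈ 2·N_eff·c/m² = 2 × 83.3 × 0.015 / 3.63² = 2.499 / 13.18 ≈ 0.19 mm.

0.190 mm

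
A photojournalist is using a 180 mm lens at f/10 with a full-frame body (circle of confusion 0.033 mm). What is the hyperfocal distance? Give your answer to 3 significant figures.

98.4 m

Hyperfocal distance H = f²/(N·c) + f = 180²/(10 × 0.033) + 180 = 32400/0.33 + 180 ≈ 98361.8 mm ≈ 98.4 m.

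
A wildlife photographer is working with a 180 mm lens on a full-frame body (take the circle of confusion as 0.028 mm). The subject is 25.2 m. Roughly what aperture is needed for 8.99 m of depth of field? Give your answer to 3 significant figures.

Write h = H − f = f²/(N·c). The thin-lens limits are Dn = s·h/(h + (s−f)) and Df = s·h/(h − (s−f)), so DoF = Df − Dn = 2·s·(s−f)·h / (h² − (s−f)²).
That is a quadratic in h: DoF·h² − 2·s·(s−f)·h − DoF·(s−f)² = 0 ⇒ h = (s−f)·(s + √(s² + DoF²)) / DoF = 25020 × (25200 + √(25200² + 8990²)) / 8990 = 25020 × (25200 + 26755.6) / 8990 ≈ 144597 mm.
Then N = f²/(c·h) = 180² / (0.028 × 144597) = 32400 / 4048.7 ≈ 8.

f/8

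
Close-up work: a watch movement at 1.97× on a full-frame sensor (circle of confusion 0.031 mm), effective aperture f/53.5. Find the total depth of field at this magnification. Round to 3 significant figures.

At magnification m, DoF ≈ 2·N_eff·c/m² = 2 × 53.5 × 0.031 / 1.97² = 3.317 / 3.881 ≈ 0.855 mm.

0.855 mm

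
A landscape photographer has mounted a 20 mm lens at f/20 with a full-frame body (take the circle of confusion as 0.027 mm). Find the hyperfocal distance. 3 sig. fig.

0.761 m

Hyperfocal distance H = f²/(N·c) + f = 20²/(20 × 0.027) + 20 = 400/0.54 + 20 ≈ 760.7 mm ≈ 0.761 m.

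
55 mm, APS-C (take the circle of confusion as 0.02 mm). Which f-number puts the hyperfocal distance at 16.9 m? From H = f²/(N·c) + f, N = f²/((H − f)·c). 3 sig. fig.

f/8.98

Rearrange H = f²/(N·c) + f for N: N = f² / ((H − f)·c).
N = 55² / ((16900 − 55) × 0.02) = 3025 / 336.9 ≈ 8.98.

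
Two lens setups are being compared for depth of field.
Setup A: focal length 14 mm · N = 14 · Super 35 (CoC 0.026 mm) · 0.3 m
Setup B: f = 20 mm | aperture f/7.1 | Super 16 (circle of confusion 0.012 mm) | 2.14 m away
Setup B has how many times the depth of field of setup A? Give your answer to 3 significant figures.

Setup A: H = 14²/(14×0.026) + 14 ≈ 552.5 mm; DoF = Df − Dn = 639.85 − 195.93 ≈ 443.92 mm.
Setup B: H = 20²/(7.1×0.012) + 20 ≈ 4714.8 mm; DoF = Df − Dn = 3902.0 − 1474.3 ≈ 2427.7 mm.
Ratio = 2427.7 / 443.92 ≈ 5.47.

5.47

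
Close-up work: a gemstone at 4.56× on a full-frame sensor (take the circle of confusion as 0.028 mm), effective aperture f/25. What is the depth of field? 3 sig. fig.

At magnification m, DoF ≈ 2·N_eff·c/m² = 2 × 25 × 0.028 / 4.56² = 1.4 / 20.79 ≈ 0.0673 mm.

0.0673 mm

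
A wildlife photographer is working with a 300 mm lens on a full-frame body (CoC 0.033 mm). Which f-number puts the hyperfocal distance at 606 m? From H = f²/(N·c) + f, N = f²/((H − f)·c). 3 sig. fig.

Rearrange H = f²/(N·c) + f for N: N = f² / ((H − f)·c).
N = 300² / ((606000 − 300) × 0.033) = 90000 / 19988 ≈ 4.50.

f/4.50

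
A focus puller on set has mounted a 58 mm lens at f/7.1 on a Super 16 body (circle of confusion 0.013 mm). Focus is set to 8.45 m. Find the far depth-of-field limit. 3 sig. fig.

11.0 m

Hyperfocal distance H = f²/(N·c) + f = 58²/(7.1 × 0.013) + 58 = 3364/0.0923 + 58 ≈ 36504.4 mm ≈ 36.50 m.
Far limit Df = s·(H − f)/(H − s) = 8450 × (36504.4 − 58) / (36504.4 − 8450) = 8450 × 36446.4 / 28054.4 ≈ 10978 mm ≈ 11.0 m.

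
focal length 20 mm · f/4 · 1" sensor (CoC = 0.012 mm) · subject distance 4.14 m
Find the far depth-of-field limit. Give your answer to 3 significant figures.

8.19 m

Hyperfocal distance H = f²/(N·c) + f = 20²/(4 × 0.012) + 20 = 400/0.048 + 20 ≈ 8353.3 mm ≈ 8.353 m.
Far limit Df = s·(H − f)/(H − s) = 4140 × (8353.3 − 20) / (8353.3 − 4140) = 4140 × 8333.3 / 4213.3 ≈ 8188.3 mm ≈ 8.19 m.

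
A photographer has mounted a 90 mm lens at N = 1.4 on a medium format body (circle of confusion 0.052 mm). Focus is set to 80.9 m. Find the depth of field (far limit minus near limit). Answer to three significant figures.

249 m

Hyperfocal distance H = f²/(N·c) + f = 90²/(1.4 × 0.052) + 90 = 8100/0.0728 + 90 ≈ 111353.7 mm ≈ 111.4 m.
Near limit Dn = s·(H − f)/(H + s − 2f) = 80900 × (111353.7 − 90) / (111353.7 + 80900 − 2 × 90) = 80900 × 111263.7 / 192073.7 ≈ 46863 mm.
Far limit Df = s·(H − f)/(H − s) = 80900 × (111353.7 − 90) / (111353.7 − 80900) = 80900 × 111263.7 / 30453.7 ≈ 295571 mm.
Depth of field = Df − Dn = 295571 − 46863 ≈ 248708 mm ≈ 249 m.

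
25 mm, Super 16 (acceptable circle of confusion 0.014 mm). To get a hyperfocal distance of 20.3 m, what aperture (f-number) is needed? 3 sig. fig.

Rearrange H = f²/(N·c) + f for N: N = f² / ((H − f)·c).
N = 25² / ((20300 − 25) × 0.014) = 625 / 283.9 ≈ 2.20.

f/2.20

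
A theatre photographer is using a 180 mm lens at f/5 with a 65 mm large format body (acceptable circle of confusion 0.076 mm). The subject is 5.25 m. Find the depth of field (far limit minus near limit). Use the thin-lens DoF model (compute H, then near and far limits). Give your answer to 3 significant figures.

Hyperfocal distance H = f²/(N·c) + f = 180²/(5 × 0.076) + 180 = 32400/0.38 + 180 ≈ 85443.2 mm ≈ 85.44 m.
Near limit Dn = s·(H − f)/(H + s − 2f) = 5250 × (85443.2 − 180) / (85443.2 + 5250 − 2 × 180) = 5250 × 85263.2 / 90333.2 ≈ 4955.34 mm.
Far limit Df = s·(H − f)/(H − s) = 5250 × (85443.2 − 180) / (85443.2 − 5250) = 5250 × 85263.2 / 80193.2 ≈ 5581.92 mm.
Depth of field = Df − Dn = 5581.92 − 4955.34 ≈ 626.58 mm ≈ 0.627 m.

0.627 m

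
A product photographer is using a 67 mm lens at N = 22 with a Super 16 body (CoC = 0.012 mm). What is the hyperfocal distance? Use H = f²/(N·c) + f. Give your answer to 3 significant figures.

Hyperfocal distance H = f²/(N·c) + f = 67²/(22 × 0.012) + 67 = 4489/0.264 + 67 ≈ 17070.8 mm ≈ 17.1 m.

17.1 m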